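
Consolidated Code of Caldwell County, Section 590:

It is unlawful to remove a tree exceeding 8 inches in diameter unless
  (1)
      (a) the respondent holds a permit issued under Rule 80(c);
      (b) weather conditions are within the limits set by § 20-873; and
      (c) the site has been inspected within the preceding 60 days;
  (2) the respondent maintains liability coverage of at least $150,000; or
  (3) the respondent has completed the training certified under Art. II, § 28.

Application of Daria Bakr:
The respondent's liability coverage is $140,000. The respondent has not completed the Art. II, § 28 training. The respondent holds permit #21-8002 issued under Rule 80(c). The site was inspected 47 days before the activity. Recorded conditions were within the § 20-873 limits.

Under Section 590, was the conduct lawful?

(a) holds permit — met.
(b) weather ok — holds.
(c) site inspected — holds.
(1) = T AND T AND T = true.
(2) coverage ≥ $150,000 — not satisfied.
(3) training certified — not met.
Overall: T OR F OR F → true.

Yes — lawful.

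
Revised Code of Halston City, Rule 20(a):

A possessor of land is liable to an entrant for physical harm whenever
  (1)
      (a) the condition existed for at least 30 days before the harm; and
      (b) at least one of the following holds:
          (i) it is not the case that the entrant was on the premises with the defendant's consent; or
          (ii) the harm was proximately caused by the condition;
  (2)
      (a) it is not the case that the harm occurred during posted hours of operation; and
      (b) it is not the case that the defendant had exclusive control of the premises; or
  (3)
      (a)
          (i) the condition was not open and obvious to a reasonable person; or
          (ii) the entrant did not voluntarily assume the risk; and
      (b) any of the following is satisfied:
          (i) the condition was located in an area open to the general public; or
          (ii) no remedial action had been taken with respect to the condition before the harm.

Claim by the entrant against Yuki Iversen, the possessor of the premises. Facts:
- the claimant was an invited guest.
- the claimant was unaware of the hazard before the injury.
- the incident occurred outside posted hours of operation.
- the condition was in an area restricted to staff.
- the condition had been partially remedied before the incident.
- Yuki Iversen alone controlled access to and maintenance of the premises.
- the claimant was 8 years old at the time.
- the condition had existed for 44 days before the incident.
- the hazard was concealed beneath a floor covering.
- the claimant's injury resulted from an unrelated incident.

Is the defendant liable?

(a) condition ≥30 days old — holds.
(i) not (consent to enter) — fails.
(ii) proximate cause — not met.
(b): F OR F → false.
(1): T AND F → false.
(a) not (during posted hours) — holds.
(b) not (exclusive control) — not satisfied.
(2): T AND F → false.
(i) not open/obvious — met.
(ii) no assumed risk — satisfied.
(a) = T OR T = true.
(i) public area — not met.
(ii) no remedial action — fails.
(b) = F OR F = false.
(3): T AND F → false.
So Overall is not satisfied (F OR F OR F).

No — not liable.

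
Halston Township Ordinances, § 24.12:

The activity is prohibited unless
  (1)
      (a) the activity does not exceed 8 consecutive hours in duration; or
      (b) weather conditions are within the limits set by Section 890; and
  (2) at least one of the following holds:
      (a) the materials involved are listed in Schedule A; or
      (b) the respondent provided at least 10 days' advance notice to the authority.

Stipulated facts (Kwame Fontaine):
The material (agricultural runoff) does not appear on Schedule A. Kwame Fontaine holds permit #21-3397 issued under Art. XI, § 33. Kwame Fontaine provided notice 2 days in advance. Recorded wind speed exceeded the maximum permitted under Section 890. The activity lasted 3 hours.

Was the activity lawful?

(a) ≤ 8 hrs duration — satisfied.
(b) weather ok — fails.
(1): T OR F → true.
(a) Schedule A material — not met.
(b) ≥10 days' notice — not satisfied.
(2): F OR F → false.
Overall: T AND F → false.

No — unlawful.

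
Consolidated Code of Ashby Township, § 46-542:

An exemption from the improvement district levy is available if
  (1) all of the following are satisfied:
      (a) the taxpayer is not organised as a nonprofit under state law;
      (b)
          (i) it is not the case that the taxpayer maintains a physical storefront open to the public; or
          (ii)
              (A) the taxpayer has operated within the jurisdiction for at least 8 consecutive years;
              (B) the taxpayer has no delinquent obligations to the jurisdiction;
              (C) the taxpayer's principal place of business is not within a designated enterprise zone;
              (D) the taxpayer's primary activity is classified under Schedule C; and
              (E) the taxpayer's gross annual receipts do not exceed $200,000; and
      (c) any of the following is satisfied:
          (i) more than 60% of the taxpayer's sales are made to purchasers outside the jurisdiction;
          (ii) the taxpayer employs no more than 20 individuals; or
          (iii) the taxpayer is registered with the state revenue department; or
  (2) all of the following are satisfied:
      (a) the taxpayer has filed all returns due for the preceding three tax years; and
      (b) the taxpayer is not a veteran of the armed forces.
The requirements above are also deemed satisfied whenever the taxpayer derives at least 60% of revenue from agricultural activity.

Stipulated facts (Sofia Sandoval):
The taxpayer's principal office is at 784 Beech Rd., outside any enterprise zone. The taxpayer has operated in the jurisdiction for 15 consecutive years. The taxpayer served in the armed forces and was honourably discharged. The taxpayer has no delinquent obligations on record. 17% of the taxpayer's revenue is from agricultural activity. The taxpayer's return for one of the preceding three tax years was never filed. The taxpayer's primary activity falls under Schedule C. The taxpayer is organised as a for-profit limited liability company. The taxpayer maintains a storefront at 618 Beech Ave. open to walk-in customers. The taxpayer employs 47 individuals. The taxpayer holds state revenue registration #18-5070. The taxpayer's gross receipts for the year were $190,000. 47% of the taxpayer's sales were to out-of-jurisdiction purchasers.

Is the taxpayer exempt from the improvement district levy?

Yes — exempt.

(a) not (nonprofit) — holds.
(i) not (has storefront) — not satisfied.
(A) ≥ 8 yrs in jurisdiction — holds.
(B) no delinquency — satisfied.
(C) not (in enterprise zone) — satisfied.
(D) Schedule C activity — holds.
(E) receipts ≤ $200,000 — satisfied.
(ii) = T AND T AND T AND T AND T = true.
(b) = F OR T = true.
(i) >60% out-of-jur. sales — fails.
(ii) ≤ 20 employees — fails.
(iii) state-registered — met.
So (c) is satisfied (F OR F OR T).
(1) = T AND T AND T = true.
(a) returns current — fails.
(b) not (veteran) — fails.
(2) = F AND F = false.
Overall = T OR F = true.
Exception (≥60% agricultural) — not satisfied.
Result: main true OR exception false → true.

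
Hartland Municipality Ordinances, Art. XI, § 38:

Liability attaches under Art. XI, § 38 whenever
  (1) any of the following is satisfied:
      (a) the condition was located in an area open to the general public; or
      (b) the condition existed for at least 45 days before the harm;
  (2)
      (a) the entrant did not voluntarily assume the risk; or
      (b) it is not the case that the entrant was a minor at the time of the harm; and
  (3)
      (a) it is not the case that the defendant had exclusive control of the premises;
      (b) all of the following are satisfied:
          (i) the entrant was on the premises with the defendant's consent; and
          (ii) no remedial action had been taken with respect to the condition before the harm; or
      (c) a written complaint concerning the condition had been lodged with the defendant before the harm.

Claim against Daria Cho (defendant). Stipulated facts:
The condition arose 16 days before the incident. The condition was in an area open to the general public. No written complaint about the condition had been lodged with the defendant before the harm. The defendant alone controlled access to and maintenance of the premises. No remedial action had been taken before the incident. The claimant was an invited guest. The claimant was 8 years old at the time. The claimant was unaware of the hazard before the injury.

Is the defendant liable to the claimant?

(a) public area — met.
(b) condition ≥45 days old — not satisfied.
(1) = T OR F = true.
(a) no assumed risk — met.
(b) not (entrant a minor) — fails.
(2): T OR F → true.
(a) not (exclusive control) — not satisfied.
(i) consent to enter — satisfied.
(ii) no remedial action — satisfied.
So (b) is satisfied (T AND T).
(c) complaint lodged — fails.
(3) = F OR T OR F = true.
Overall: T AND T AND T → true.

Yes — liable.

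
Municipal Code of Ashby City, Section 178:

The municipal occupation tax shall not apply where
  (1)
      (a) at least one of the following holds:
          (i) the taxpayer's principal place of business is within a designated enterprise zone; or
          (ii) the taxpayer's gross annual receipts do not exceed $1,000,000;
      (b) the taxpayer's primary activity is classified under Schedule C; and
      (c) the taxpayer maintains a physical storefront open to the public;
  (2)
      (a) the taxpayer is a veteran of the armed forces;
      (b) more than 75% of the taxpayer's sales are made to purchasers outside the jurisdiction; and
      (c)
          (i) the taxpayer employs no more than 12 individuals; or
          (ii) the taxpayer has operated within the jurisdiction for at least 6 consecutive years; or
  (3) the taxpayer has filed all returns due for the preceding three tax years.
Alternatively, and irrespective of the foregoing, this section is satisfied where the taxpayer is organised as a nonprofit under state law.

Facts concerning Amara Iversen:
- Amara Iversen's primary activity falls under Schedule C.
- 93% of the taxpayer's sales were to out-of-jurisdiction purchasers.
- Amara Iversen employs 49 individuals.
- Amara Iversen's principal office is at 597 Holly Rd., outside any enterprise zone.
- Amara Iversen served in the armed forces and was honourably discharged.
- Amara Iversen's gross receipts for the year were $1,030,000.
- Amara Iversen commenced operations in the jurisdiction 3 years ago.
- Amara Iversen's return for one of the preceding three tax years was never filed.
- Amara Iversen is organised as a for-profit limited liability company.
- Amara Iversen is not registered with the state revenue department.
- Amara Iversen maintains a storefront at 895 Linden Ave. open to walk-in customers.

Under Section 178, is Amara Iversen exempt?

No — not exempt.

(i) in enterprise zone — not satisfied.
(ii) receipts ≤ $1,000,000 — not satisfied.
So (a) is not satisfied (F OR F).
(b) Schedule C activity — satisfied.
(c) has storefront — holds.
(1): F AND T AND T → false.
(a) veteran — satisfied.
(b) >75% out-of-jur. sales — satisfied.
(i) ≤ 12 employees — not satisfied.
(ii) ≥ 6 yrs in jurisdiction — fails.
(c) = F OR F = false.
(2): T AND T AND F → false.
(3) returns current — not met.
So Overall is not satisfied (F OR F OR F).
Exception (nonprofit) — not satisfied.
Result: main false OR exception false → false.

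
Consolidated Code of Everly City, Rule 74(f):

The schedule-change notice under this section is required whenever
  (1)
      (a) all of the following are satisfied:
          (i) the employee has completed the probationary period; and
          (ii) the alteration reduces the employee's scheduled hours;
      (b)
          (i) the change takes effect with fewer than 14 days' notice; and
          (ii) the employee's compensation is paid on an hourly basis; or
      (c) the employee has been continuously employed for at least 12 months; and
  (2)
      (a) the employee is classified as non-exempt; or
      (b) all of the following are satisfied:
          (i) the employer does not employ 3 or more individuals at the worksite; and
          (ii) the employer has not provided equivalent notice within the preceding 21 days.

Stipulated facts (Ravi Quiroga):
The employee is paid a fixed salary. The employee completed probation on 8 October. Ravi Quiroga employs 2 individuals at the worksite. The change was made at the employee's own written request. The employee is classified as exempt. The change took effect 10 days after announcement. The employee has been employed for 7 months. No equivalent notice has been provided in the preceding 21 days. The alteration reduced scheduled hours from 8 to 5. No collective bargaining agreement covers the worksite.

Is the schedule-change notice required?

(i) past probation — met.
(ii) hours reduced — satisfied.
(a) = T AND T = true.
(i) < 14 days' notice — holds.
(ii) hourly-paid — not satisfied.
So (b) is not satisfied (T AND F).
(c) tenure ≥ 12 mo. — not satisfied.
So (1) is satisfied (T OR F OR F).
(a) non-exempt — not satisfied.
(i) not (≥ 3 at site) — met.
(ii) no recent notice — holds.
(b): T AND T → true.
(2): F OR T → true.
So Overall is satisfied (T AND T).

Yes — required.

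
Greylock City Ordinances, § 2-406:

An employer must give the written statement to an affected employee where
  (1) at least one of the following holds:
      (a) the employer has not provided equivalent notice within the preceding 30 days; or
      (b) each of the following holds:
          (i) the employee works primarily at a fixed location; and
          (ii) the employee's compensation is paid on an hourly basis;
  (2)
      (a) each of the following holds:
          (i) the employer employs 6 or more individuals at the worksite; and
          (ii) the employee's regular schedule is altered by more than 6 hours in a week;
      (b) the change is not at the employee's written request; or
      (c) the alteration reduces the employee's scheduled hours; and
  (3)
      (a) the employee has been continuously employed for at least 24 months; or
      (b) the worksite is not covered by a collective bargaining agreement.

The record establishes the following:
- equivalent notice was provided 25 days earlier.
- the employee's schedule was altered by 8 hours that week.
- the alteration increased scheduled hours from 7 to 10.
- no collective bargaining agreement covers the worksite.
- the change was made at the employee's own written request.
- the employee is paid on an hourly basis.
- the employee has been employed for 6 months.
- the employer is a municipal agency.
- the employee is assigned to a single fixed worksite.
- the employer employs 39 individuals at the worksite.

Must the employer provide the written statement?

Yes — required.

(a) no recent notice — not satisfied.
(i) fixed location — met.
(ii) hourly-paid — holds.
So (b) is satisfied (T AND T).
So (1) is satisfied (F OR T).
(i) ≥ 6 at site — satisfied.
(ii) schedule shift > 6h — met.
(a): T AND T → true.
(b) not employee-requested — fails.
(c) hours reduced — not satisfied.
(2) = T OR F OR F = true.
(a) tenure ≥ 24 mo. — not satisfied.
(b) no CBA — met.
(3): F OR T → true.
Overall = T AND T AND T = true.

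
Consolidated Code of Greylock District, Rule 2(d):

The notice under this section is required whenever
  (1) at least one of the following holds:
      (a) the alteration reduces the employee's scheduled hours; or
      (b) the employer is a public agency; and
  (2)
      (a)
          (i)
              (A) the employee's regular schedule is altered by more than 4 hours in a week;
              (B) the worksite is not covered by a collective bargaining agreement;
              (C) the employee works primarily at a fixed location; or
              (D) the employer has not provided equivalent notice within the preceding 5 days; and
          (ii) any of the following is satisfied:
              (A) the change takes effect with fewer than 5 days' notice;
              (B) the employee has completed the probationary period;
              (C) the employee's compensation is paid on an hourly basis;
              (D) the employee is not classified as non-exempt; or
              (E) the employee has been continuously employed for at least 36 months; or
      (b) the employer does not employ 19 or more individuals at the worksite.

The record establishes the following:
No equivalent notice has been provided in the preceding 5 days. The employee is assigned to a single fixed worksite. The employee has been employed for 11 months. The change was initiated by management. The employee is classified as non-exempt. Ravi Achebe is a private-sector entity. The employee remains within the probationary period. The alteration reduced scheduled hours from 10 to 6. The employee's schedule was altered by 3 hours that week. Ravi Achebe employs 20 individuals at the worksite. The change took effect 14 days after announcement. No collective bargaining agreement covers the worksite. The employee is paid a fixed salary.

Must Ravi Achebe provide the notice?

No — not required.

(a) hours reduced — met.
(b) public agency — not satisfied.
(1): T OR F → true.
(A) schedule shift > 4h — fails.
(B) no CBA — met.
(C) fixed location — holds.
(D) no recent notice — met.
(i) = F OR T OR T OR T = true.
(A) < 5 days' notice — not met.
(B) past probation — not met.
(C) hourly-paid — not met.
(D) not (non-exempt) — not met.
(E) tenure ≥ 36 mo. — fails.
So (ii) is not satisfied (F OR F OR F OR F OR F).
So (a) is not satisfied (T AND F).
(b) not (≥ 19 at site) — not met.
(2) = F OR F = false.
Overall = T AND F = false.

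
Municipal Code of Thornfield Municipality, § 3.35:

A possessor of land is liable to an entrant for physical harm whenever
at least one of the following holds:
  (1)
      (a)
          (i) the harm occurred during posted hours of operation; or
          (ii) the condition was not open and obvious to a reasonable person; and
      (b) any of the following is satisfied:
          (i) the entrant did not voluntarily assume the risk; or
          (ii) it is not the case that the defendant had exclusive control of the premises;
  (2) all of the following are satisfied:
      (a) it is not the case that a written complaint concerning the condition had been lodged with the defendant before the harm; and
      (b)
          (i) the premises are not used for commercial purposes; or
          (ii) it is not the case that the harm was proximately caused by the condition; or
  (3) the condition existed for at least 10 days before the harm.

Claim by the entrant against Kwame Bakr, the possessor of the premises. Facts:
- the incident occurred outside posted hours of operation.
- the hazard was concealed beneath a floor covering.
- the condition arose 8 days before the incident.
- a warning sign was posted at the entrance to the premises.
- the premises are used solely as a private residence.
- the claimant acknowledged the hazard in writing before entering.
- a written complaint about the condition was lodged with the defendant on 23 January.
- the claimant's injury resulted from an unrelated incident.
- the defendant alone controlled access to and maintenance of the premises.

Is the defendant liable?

No — not liable.

(i) during posted hours — not satisfied.
(ii) not open/obvious — met.
(a): F OR T → true.
(i) no assumed risk — fails.
(ii) not (exclusive control) — not met.
(b) = F OR F = false.
(1): T AND F → false.
(a) not (complaint lodged) — not satisfied.
(i) not (commercial use) — met.
(ii) not (proximate cause) — holds.
So (b) is satisfied (T OR T).
(2) = F AND T = false.
(3) condition ≥10 days old — not satisfied.
Overall: F OR F OR F → false.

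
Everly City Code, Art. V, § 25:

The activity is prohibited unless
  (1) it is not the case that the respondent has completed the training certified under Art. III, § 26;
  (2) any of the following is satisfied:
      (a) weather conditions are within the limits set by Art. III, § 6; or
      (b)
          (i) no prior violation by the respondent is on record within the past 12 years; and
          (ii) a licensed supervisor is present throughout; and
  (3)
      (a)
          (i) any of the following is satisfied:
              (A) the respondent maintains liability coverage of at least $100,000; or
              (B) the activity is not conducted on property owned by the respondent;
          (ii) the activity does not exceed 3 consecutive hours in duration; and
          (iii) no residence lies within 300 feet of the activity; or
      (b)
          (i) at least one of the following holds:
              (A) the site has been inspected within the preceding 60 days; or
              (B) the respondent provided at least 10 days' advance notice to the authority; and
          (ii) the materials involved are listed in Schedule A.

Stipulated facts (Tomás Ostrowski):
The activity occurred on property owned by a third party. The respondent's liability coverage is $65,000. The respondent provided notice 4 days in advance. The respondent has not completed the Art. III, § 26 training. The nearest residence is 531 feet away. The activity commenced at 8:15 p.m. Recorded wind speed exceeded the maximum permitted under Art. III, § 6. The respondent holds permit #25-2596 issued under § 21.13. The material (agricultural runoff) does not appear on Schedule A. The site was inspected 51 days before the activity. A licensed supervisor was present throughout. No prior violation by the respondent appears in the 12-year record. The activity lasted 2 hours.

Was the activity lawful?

Yes — lawful.

(1) not (training certified) — satisfied.
(a) weather ok — not met.
(i) no prior violation — met.
(ii) supervisor present — holds.
So (b) is satisfied (T AND T).
(2) = F OR T = true.
(A) coverage ≥ $100,000 — not satisfied.
(B) not (own property) — holds.
(i) = F OR T = true.
(ii) ≤ 3 hrs duration — satisfied.
(iii) no residence in 300 ft — holds.
So (a) is satisfied (T AND T AND T).
(A) site inspected — satisfied.
(B) ≥10 days' notice — fails.
(i) = T OR F = true.
(ii) Schedule A material — not met.
(b) = T AND F = false.
(3): T OR F → true.
Overall: T AND T AND T → true.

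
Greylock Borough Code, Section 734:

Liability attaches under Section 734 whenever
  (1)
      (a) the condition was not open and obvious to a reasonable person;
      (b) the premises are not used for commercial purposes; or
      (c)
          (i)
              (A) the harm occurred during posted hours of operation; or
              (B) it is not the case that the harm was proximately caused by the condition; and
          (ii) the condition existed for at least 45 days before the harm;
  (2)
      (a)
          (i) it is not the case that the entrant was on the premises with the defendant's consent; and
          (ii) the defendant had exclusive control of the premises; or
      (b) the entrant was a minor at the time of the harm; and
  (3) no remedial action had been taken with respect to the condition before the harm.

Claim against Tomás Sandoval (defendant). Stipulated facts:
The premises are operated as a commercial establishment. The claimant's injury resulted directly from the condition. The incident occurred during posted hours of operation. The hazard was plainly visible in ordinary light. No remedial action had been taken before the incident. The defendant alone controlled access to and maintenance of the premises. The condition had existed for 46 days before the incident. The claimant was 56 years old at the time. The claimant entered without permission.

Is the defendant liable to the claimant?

(a) not open/obvious — not satisfied.
(b) not (commercial use) — not met.
(A) during posted hours — satisfied.
(B) not (proximate cause) — fails.
(i) = T OR F = true.
(ii) condition ≥45 days old — holds.
(c) = T AND T = true.
(1) = F OR F OR T = true.
(i) not (consent to enter) — holds.
(ii) exclusive control — satisfied.
(a) = T AND T = true.
(b) entrant a minor — not met.
(2): T OR F → true.
(3) no remedial action — holds.
Overall: T AND T AND T → true.

Yes — liable.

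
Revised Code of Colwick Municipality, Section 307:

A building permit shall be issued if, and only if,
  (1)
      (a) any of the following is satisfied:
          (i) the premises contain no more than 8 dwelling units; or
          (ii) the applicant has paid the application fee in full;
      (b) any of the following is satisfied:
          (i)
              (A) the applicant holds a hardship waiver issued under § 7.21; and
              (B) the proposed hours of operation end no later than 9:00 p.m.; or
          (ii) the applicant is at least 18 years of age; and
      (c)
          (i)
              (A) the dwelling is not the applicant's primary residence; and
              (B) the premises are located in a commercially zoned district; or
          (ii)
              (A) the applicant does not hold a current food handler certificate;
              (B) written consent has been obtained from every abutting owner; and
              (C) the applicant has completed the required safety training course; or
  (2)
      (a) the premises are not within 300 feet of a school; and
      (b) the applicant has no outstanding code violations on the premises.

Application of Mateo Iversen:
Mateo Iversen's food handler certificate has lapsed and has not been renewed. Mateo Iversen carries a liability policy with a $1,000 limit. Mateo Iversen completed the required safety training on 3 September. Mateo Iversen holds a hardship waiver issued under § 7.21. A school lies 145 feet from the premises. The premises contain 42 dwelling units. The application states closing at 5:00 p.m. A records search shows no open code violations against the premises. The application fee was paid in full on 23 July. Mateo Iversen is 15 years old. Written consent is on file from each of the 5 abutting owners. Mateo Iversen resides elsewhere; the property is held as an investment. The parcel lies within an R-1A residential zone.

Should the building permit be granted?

Yes — granted.

(i) ≤ 8 units — not satisfied.
(ii) fee paid — satisfied.
So (a) is satisfied (F OR T).
(A) hardship waiver — satisfied.
(B) closes by 9 p.m. — holds.
(i): T AND T → true.
(ii) age ≥ 18 — not satisfied.
So (b) is satisfied (T OR F).
(A) not (primary residence) — met.
(B) commercially zoned — not satisfied.
(i) = T AND F = false.
(A) not (food handler cert.) — satisfied.
(B) all abutters consent — satisfied.
(C) safety training — satisfied.
(ii) = T AND T AND T = true.
So (c) is satisfied (F OR T).
So (1) is satisfied (T AND T AND T).
(a) ≥300 ft from school — fails.
(b) no code violations — satisfied.
(2): F AND T → false.
So Overall is satisfied (T OR F).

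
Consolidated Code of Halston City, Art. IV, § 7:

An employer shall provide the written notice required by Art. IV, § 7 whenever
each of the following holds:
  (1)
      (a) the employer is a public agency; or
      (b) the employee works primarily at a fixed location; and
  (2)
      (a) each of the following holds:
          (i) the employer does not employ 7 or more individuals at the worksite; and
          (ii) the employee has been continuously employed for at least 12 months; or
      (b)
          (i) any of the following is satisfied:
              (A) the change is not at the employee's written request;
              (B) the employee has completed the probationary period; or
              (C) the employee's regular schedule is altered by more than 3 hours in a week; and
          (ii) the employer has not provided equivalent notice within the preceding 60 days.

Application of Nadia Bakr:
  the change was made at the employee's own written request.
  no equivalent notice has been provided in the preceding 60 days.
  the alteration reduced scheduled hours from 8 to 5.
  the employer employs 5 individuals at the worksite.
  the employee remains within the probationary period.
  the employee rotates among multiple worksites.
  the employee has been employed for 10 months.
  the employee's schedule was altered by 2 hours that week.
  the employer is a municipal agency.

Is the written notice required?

No — not required.

(a) public agency — met.
(b) fixed location — not satisfied.
(1): T OR F → true.
(i) not (≥ 7 at site) — holds.
(ii) tenure ≥ 12 mo. — not met.
So (a) is not satisfied (T AND F).
(A) not employee-requested — not met.
(B) past probation — not satisfied.
(C) schedule shift > 3h — fails.
So (i) is not satisfied (F OR F OR F).
(ii) no recent notice — holds.
(b) = F AND T = false.
(2) = F OR F = false.
Overall = T AND F = false.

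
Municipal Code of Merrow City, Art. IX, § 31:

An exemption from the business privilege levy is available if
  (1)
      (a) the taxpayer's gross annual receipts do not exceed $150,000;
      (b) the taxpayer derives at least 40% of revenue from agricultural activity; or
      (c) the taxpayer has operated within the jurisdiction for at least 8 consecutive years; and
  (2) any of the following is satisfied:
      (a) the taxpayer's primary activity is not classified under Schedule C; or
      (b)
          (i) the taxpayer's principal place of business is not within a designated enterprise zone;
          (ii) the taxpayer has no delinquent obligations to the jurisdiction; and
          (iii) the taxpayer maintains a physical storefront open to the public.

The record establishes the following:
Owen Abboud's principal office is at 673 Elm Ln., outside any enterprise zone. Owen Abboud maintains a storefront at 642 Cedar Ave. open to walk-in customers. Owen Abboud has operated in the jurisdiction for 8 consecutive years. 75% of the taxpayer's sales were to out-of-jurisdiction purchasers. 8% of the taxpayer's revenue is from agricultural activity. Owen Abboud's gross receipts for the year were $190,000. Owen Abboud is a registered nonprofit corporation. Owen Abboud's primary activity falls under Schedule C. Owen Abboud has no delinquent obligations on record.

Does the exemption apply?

Yes — exempt.

(a) receipts ≤ $150,000 — not met.
(b) ≥40% agricultural — not satisfied.
(c) ≥ 8 yrs in jurisdiction — met.
(1) = F OR F OR T = true.
(a) not (Schedule C activity) — not satisfied.
(i) not (in enterprise zone) — holds.
(ii) no delinquency — satisfied.
(iii) has storefront — met.
So (b) is satisfied (T AND T AND T).
(2) = F OR T = true.
Overall: T AND T → true.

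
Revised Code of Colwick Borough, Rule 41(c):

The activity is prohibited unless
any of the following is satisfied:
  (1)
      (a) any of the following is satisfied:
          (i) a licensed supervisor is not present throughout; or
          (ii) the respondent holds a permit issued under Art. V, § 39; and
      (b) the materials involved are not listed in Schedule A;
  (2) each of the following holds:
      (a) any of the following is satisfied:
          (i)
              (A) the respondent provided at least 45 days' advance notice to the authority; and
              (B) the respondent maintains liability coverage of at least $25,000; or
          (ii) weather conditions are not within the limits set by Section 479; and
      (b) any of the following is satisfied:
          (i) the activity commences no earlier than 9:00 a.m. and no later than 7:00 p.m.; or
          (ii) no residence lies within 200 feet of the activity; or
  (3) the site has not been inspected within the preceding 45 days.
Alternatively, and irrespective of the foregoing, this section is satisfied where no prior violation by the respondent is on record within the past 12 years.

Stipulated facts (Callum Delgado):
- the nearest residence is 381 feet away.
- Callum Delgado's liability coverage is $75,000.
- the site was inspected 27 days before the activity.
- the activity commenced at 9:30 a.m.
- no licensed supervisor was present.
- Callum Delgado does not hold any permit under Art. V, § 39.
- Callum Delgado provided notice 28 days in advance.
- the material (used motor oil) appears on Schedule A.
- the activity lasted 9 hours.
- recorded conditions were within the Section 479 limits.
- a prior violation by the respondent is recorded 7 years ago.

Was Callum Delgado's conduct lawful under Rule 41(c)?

(i) not (supervisor present) — satisfied.
(ii) holds permit — not satisfied.
(a) = T OR F = true.
(b) not (Schedule A material) — not satisfied.
(1): T AND F → false.
(A) ≥45 days' notice — fails.
(B) coverage ≥ $25,000 — holds.
(i): F AND T → false.
(ii) not (weather ok) — not satisfied.
(a) = F OR F = false.
(i) start within hours — holds.
(ii) no residence in 200 ft — satisfied.
So (b) is satisfied (T OR T).
(2) = F AND T = false.
(3) not (site inspected) — not met.
Overall = F OR F OR F = false.
Exception (no prior violation) — not satisfied.
Result: main false OR exception false → false.

No — unlawful.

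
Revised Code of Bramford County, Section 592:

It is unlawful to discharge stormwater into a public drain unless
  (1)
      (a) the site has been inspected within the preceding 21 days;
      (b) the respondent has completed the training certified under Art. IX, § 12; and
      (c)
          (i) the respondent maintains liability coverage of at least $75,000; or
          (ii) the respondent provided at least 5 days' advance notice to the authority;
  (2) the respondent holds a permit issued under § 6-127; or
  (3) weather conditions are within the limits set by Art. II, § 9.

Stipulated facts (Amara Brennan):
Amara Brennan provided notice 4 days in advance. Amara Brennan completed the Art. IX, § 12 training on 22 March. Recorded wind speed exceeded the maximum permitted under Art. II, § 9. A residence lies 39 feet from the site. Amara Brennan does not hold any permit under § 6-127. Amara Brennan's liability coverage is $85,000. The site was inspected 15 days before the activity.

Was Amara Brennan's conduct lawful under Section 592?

Yes — lawful.

(a) site inspected — holds.
(b) training certified — holds.
(i) coverage ≥ $75,000 — satisfied.
(ii) ≥5 days' notice — fails.
(c) = T OR F = true.
(1) = T AND T AND T = true.
(2) holds permit — not satisfied.
(3) weather ok — not met.
So Overall is satisfied (T OR F OR F).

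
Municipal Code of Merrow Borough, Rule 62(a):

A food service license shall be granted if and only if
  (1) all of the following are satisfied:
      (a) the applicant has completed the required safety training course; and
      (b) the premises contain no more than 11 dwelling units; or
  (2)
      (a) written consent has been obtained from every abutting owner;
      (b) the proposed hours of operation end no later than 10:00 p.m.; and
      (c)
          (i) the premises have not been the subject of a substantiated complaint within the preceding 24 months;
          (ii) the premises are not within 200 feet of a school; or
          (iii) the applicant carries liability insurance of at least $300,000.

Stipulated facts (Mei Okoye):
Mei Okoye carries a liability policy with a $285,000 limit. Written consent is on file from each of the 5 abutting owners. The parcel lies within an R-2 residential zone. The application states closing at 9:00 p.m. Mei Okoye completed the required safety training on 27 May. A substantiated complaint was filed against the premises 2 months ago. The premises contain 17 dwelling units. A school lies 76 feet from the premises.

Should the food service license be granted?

No — denied.

(a) safety training — met.
(b) ≤ 11 units — not satisfied.
So (1) is not satisfied (T AND F).
(a) all abutters consent — met.
(b) closes by 10 p.m. — holds.
(i) no complaint in 24 mo. — fails.
(ii) ≥200 ft from school — not met.
(iii) insurance ≥ $300,000 — fails.
(c): F OR F OR F → false.
So (2) is not satisfied (T AND T AND F).
So Overall is not satisfied (F OR F).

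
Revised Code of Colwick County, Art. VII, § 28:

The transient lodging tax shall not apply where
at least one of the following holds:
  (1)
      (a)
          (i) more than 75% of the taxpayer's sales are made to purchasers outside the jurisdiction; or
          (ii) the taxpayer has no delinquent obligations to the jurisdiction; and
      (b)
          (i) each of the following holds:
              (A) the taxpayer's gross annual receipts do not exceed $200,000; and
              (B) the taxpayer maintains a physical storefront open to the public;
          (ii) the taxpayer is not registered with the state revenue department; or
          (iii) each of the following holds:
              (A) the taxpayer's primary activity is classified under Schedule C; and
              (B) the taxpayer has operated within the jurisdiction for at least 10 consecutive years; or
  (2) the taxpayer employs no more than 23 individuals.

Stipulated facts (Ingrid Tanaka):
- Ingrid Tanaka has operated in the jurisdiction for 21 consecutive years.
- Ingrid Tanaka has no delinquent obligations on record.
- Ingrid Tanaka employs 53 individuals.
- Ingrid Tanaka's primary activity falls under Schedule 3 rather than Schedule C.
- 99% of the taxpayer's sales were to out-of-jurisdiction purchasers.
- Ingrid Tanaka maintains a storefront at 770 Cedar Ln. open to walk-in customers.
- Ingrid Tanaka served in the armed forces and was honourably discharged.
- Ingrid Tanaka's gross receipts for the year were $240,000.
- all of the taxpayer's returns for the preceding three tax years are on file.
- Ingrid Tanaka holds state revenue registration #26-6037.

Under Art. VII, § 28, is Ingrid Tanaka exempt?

(i) >75% out-of-jur. sales — holds.
(ii) no delinquency — satisfied.
(a): T OR T → true.
(A) receipts ≤ $200,000 — not satisfied.
(B) has storefront — satisfied.
So (i) is not satisfied (F AND T).
(ii) not (state-registered) — not satisfied.
(A) Schedule C activity — not satisfied.
(B) ≥ 10 yrs in jurisdiction — holds.
So (iii) is not satisfied (F AND T).
So (b) is not satisfied (F OR F OR F).
(1) = T AND F = false.
(2) ≤ 23 employees — not satisfied.
So Overall is not satisfied (F OR F).

No — not exempt.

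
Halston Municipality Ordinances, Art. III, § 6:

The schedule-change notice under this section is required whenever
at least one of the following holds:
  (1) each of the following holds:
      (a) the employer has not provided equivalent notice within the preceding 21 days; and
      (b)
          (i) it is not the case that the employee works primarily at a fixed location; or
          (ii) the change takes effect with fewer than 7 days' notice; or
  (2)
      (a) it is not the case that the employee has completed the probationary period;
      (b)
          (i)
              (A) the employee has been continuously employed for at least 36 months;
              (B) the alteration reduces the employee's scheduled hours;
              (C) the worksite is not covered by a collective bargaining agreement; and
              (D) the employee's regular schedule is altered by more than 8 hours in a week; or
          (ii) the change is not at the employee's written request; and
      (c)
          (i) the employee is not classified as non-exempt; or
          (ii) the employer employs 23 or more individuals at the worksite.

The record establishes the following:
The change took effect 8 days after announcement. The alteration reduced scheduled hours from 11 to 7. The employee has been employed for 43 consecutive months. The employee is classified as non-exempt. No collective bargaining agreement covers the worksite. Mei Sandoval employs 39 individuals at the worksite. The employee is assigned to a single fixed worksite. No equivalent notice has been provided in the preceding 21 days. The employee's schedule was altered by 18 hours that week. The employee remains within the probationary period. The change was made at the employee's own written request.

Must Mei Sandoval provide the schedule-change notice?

Yes — required.

(a) no recent notice — met.
(i) not (fixed location) — not satisfied.
(ii) < 7 days' notice — fails.
(b) = F OR F = false.
(1): T AND F → false.
(a) not (past probation) — holds.
(A) tenure ≥ 36 mo. — met.
(B) hours reduced — holds.
(C) no CBA — met.
(D) schedule shift > 8h — met.
So (i) is satisfied (T AND T AND T AND T).
(ii) not employee-requested — fails.
So (b) is satisfied (T OR F).
(i) not (non-exempt) — not met.
(ii) ≥ 23 at site — met.
(c): F OR T → true.
(2) = T AND T AND T = true.
So Overall is satisfied (F OR T).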